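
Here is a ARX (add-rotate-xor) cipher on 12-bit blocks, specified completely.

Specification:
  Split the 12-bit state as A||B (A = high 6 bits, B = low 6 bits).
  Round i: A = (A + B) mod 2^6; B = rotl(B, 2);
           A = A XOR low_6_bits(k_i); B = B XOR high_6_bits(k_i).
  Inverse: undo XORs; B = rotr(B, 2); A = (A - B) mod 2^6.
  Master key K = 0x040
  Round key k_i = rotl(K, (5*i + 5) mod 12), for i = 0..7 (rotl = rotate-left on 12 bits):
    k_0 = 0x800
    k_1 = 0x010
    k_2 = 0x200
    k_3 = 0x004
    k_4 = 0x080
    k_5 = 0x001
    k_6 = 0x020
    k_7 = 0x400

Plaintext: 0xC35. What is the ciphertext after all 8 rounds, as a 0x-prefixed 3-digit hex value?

s_0 = plaintext = 0xC35
s_1 = Round(s_0, k_0) = 0x977
s_2 = Round(s_1, k_1) = 0x31F
s_3 = Round(s_2, k_2) = 0xAF5
s_4 = Round(s_3, k_3) = 0x917
s_5 = Round(s_4, k_4) = 0xEDF
s_6 = Round(s_5, k_5) = 0x6FD
s_7 = Round(s_6, k_6) = 0xE37
s_8 = Round(s_7, k_7) = 0xBCF

0xBCF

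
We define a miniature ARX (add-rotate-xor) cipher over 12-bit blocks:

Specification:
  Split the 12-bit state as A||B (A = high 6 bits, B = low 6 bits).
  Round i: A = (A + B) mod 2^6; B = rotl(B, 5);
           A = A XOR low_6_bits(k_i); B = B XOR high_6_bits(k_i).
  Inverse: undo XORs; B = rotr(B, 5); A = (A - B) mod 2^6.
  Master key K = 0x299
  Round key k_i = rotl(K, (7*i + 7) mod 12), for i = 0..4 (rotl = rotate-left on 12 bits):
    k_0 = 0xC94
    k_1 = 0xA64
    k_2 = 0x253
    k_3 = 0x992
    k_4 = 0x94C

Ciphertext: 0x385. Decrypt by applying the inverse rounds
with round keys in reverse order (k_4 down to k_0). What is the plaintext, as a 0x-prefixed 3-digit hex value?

s_0 = ciphertext = 0x385
s_1 = InvRound(s_0, k_4) = 0x041
s_2 = InvRound(s_1, k_3) = 0x10F
s_3 = InvRound(s_2, k_2) = 0x2CC
s_4 = InvRound(s_3, k_1) = 0x90B
s_5 = InvRound(s_4, k_0) = 0xF73

0xF73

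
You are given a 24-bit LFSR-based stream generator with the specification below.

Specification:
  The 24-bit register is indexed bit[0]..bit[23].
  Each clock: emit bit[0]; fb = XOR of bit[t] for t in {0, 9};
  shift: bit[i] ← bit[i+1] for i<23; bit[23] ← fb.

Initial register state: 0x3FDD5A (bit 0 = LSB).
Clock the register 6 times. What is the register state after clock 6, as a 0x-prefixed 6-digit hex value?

reg_0 = 0x3FDD5A
clock 1: out=0, reg = 0x1FEEAD
clock 2: out=1, reg = 0x0FF756
clock 3: out=0, reg = 0x87FBAB
clock 4: out=1, reg = 0x43FDD5
clock 5: out=1, reg = 0xA1FEEA
clock 6: out=0, reg = 0xD0FF75

0xD0FF75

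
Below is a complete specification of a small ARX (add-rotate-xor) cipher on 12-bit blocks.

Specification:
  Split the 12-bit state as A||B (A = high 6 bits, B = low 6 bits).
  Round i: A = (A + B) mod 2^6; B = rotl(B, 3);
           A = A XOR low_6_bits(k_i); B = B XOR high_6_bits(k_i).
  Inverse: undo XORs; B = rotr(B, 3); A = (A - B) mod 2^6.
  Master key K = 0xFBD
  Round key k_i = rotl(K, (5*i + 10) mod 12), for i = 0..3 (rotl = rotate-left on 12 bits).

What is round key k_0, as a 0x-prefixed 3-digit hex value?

0x7EF

K = 0xFBD
k_0 = rotl(K, (5*0+10) mod 12) = rotl(K, 10) = 0x7EF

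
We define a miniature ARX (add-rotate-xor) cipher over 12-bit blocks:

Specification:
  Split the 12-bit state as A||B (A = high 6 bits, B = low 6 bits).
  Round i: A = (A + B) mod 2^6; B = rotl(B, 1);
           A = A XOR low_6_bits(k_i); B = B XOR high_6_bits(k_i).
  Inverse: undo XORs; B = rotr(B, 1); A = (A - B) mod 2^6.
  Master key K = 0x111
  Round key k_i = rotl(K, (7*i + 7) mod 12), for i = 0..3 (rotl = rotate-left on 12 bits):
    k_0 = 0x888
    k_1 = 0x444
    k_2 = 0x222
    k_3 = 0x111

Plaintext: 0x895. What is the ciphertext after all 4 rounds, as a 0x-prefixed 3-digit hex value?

s_0 = plaintext = 0x895
s_1 = Round(s_0, k_0) = 0xFC8
s_2 = Round(s_1, k_1) = 0x0C1
s_3 = Round(s_2, k_2) = 0x98A
s_4 = Round(s_3, k_3) = 0x850

0x850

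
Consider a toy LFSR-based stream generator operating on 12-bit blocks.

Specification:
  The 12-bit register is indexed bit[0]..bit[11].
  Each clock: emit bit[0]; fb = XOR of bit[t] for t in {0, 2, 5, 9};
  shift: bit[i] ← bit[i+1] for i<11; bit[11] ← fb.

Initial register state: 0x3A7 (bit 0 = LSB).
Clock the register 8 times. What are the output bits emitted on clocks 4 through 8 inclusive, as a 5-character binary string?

reg_0 = 0x3A7
clock 1: out=1, reg = 0x1D3
clock 2: out=1, reg = 0x8E9
clock 3: out=1, reg = 0x474
clock 4: out=0, reg = 0x23A
clock 5: out=0, reg = 0x11D
clock 6: out=1, reg = 0x08E
clock 7: out=0, reg = 0x847
clock 8: out=1, reg = 0x423

00101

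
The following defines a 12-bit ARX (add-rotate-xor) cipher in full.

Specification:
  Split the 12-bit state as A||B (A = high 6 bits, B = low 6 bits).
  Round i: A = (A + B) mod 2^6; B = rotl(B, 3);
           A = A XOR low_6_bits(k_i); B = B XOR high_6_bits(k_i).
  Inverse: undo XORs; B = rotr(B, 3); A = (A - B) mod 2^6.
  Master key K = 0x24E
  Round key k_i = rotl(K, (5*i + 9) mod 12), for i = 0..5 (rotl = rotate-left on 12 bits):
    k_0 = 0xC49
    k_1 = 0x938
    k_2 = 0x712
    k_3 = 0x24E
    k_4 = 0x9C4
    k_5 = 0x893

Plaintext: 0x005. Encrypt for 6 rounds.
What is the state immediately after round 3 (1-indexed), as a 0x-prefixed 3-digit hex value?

s_0 = plaintext = 0x005
s_1 = Round(s_0, k_0) = 0x319
s_2 = Round(s_1, k_1) = 0x76F
s_3 = Round(s_2, k_2) = 0x7A1
s_4 = Round(s_3, k_3) = 0xC45
s_5 = Round(s_4, k_4) = 0xC8F
s_6 = Round(s_5, k_5) = 0x49B

0x7A1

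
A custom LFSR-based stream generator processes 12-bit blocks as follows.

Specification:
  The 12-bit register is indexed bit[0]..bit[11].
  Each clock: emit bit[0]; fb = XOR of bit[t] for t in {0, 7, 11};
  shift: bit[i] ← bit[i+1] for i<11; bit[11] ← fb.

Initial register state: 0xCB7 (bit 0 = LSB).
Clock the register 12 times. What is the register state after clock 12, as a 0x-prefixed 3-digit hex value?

reg_0 = 0xCB7
clock 1: out=1, reg = 0xE5B
clock 2: out=1, reg = 0x72D
clock 3: out=1, reg = 0xB96
clock 4: out=0, reg = 0x5CB
clock 5: out=1, reg = 0x2E5
clock 6: out=1, reg = 0x172
clock 7: out=0, reg = 0x0B9
clock 8: out=1, reg = 0x05C
clock 9: out=0, reg = 0x02E
clock 10: out=0, reg = 0x017
clock 11: out=1, reg = 0x80B
clock 12: out=1, reg = 0x405

0x405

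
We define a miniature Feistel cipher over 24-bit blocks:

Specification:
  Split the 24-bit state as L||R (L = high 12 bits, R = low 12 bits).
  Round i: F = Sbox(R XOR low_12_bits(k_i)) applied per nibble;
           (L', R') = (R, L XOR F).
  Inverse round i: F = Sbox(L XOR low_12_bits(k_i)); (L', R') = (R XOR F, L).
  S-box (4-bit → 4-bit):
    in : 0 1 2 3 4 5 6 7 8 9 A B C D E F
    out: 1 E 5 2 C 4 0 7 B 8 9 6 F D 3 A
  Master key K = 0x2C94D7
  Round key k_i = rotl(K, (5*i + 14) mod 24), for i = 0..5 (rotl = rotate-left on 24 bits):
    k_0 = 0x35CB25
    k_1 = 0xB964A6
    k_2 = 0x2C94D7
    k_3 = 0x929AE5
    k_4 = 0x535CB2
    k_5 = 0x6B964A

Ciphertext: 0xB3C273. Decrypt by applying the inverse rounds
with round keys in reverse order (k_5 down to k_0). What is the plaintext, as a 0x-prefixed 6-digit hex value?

0x4CE9E4

s_0 = ciphertext = 0xB3C273
s_1 = InvRound(s_0, k_5) = 0xF03B3C
s_2 = InvRound(s_1, k_4) = 0x952F03
s_3 = InvRound(s_2, k_3) = 0xD64952
s_4 = InvRound(s_3, k_2) = 0x130D64
s_5 = InvRound(s_4, k_1) = 0x9E4130
s_6 = InvRound(s_5, k_0) = 0x4CE9E4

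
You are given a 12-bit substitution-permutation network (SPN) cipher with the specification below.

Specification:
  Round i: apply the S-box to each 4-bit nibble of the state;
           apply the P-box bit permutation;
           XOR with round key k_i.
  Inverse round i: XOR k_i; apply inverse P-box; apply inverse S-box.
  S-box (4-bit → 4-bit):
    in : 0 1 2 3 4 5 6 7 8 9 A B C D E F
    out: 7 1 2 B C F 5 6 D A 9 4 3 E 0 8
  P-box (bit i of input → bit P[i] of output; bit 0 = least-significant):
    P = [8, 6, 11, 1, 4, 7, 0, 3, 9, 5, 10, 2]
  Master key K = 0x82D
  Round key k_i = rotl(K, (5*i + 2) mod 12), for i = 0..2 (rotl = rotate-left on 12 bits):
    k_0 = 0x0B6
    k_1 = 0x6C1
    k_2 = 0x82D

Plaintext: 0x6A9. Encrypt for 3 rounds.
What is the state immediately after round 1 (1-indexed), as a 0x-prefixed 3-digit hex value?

0x6EC

s_0 = plaintext = 0x6A9
s_1 = Round(s_0, k_0) = 0x6EC
s_2 = Round(s_1, k_1) = 0x181
s_3 = Round(s_2, k_2) = 0xB34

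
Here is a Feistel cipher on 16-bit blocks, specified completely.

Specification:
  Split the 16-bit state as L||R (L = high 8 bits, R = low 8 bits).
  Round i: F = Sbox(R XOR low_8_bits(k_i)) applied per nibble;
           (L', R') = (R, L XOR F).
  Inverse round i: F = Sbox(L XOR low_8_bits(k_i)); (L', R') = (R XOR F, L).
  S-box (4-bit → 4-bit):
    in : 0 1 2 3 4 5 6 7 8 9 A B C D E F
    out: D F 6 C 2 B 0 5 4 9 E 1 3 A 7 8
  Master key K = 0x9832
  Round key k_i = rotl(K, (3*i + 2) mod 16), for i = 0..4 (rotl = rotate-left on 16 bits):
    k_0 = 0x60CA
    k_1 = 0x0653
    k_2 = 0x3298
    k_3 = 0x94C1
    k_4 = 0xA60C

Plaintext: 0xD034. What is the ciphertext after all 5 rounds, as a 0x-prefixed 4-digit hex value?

0xD9AB

s_0 = plaintext = 0xD034
s_1 = Round(s_0, k_0) = 0x3457
s_2 = Round(s_1, k_1) = 0x57E6
s_3 = Round(s_2, k_2) = 0xE600
s_4 = Round(s_3, k_3) = 0x00D9
s_5 = Round(s_4, k_4) = 0xD9AB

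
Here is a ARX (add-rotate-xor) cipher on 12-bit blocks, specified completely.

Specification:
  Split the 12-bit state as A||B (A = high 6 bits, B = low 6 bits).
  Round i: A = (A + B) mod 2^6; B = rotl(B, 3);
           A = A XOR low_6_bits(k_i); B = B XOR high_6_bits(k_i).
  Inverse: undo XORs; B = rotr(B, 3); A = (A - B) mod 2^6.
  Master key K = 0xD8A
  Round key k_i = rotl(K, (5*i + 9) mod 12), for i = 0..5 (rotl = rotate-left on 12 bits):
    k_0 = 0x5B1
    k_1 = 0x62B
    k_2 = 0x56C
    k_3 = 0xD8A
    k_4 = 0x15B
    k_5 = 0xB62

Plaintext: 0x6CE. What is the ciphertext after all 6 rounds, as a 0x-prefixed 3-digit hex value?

s_0 = plaintext = 0x6CE
s_1 = Round(s_0, k_0) = 0x627
s_2 = Round(s_1, k_1) = 0x524
s_3 = Round(s_2, k_2) = 0x531
s_4 = Round(s_3, k_3) = 0x3F8
s_5 = Round(s_4, k_4) = 0x702
s_6 = Round(s_5, k_5) = 0xF3D

0xF3D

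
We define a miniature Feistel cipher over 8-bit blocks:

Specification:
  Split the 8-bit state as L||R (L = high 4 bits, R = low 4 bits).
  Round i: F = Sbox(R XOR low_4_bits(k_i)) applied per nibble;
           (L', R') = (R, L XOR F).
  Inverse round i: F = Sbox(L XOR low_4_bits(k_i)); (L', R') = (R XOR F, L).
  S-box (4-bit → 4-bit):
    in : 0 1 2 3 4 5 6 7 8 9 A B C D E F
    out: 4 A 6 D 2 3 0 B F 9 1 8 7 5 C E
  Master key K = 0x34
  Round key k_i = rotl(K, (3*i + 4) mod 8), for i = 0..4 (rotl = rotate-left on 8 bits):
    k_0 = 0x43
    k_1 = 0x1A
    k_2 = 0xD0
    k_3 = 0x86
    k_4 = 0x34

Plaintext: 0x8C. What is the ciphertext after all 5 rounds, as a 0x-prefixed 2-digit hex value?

0x4A

s_0 = plaintext = 0x8C
s_1 = Round(s_0, k_0) = 0xC6
s_2 = Round(s_1, k_1) = 0x6B
s_3 = Round(s_2, k_2) = 0xBE
s_4 = Round(s_3, k_3) = 0xE4
s_5 = Round(s_4, k_4) = 0x4A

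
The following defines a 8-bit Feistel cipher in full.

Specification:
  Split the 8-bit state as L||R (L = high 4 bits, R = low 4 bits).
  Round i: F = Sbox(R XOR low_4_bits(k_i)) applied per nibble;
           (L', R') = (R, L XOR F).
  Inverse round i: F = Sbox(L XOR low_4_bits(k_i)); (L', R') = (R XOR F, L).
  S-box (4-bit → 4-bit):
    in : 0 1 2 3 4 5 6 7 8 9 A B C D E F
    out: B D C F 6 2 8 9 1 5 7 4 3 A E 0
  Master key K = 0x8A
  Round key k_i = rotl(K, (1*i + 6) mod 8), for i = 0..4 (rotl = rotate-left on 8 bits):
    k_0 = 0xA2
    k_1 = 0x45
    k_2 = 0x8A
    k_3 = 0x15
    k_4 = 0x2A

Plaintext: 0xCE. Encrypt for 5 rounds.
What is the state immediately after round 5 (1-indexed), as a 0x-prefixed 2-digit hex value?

0xBD

s_0 = plaintext = 0xCE
s_1 = Round(s_0, k_0) = 0xEF
s_2 = Round(s_1, k_1) = 0xF9
s_3 = Round(s_2, k_2) = 0x90
s_4 = Round(s_3, k_3) = 0x0B
s_5 = Round(s_4, k_4) = 0xBD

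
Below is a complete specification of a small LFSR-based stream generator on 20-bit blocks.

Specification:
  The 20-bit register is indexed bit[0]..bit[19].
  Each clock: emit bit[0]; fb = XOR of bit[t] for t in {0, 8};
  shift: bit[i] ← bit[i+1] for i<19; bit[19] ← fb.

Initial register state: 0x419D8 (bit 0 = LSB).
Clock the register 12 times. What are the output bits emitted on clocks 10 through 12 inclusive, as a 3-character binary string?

001

reg_0 = 0x419D8
clock 1: out=0, reg = 0xA0CEC
clock 2: out=0, reg = 0x50676
clock 3: out=0, reg = 0x2833B
clock 4: out=1, reg = 0x1419D
clock 5: out=1, reg = 0x0A0CE
clock 6: out=0, reg = 0x05067
clock 7: out=1, reg = 0x82833
clock 8: out=1, reg = 0xC1419
clock 9: out=1, reg = 0xE0A0C
clock 10: out=0, reg = 0x70506
clock 11: out=0, reg = 0xB8283
clock 12: out=1, reg = 0xDC141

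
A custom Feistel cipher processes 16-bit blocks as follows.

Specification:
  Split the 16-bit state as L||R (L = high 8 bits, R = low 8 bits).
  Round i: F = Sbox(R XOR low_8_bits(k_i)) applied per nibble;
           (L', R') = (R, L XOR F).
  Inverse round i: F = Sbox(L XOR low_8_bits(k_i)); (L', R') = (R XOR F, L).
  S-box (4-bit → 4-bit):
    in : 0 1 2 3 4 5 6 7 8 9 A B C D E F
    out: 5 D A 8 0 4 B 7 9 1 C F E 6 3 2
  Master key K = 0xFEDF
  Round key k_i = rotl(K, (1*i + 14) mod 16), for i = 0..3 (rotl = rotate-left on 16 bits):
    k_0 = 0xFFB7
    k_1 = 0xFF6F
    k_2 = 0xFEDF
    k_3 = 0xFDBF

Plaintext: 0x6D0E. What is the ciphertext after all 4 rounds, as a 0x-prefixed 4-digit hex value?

s_0 = plaintext = 0x6D0E
s_1 = Round(s_0, k_0) = 0x0E9C
s_2 = Round(s_1, k_1) = 0x9C26
s_3 = Round(s_2, k_2) = 0x26BD
s_4 = Round(s_3, k_3) = 0xBD7C

0xBD7C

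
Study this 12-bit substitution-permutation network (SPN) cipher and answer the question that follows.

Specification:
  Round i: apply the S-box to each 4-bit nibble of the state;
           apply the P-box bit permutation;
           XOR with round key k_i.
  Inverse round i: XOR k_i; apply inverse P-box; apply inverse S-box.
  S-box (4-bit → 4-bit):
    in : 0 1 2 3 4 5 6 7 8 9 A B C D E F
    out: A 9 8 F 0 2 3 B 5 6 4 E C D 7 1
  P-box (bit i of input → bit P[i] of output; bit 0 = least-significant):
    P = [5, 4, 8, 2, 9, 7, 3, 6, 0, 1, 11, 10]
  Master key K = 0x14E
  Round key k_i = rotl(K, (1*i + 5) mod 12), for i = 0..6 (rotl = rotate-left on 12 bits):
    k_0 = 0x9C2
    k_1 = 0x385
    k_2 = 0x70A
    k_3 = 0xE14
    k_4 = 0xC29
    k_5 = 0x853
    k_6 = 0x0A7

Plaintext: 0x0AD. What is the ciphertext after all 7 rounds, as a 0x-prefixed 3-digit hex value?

0x367

s_0 = plaintext = 0x0AD
s_1 = Round(s_0, k_0) = 0xCEC
s_2 = Round(s_1, k_1) = 0xC09
s_3 = Round(s_2, k_2) = 0xADA
s_4 = Round(s_3, k_3) = 0x55C
s_5 = Round(s_4, k_4) = 0xDAF
s_6 = Round(s_5, k_5) = 0x47A
s_7 = Round(s_6, k_6) = 0x367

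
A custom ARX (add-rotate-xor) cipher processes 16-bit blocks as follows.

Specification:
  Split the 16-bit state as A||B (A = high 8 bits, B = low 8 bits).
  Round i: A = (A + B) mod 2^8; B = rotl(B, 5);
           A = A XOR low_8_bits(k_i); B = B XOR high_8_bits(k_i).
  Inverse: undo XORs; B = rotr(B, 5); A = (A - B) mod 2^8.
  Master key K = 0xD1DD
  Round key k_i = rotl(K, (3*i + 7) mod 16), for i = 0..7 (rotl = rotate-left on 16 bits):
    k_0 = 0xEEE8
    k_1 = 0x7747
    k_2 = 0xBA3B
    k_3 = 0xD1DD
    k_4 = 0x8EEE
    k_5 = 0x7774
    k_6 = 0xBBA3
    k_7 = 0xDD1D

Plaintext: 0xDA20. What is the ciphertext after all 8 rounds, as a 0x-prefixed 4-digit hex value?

0xABD2

s_0 = plaintext = 0xDA20
s_1 = Round(s_0, k_0) = 0x12EA
s_2 = Round(s_1, k_1) = 0xBB2A
s_3 = Round(s_2, k_2) = 0xDEFF
s_4 = Round(s_3, k_3) = 0x002E
s_5 = Round(s_4, k_4) = 0xC04B
s_6 = Round(s_5, k_5) = 0x7F1E
s_7 = Round(s_6, k_6) = 0x3E78
s_8 = Round(s_7, k_7) = 0xABD2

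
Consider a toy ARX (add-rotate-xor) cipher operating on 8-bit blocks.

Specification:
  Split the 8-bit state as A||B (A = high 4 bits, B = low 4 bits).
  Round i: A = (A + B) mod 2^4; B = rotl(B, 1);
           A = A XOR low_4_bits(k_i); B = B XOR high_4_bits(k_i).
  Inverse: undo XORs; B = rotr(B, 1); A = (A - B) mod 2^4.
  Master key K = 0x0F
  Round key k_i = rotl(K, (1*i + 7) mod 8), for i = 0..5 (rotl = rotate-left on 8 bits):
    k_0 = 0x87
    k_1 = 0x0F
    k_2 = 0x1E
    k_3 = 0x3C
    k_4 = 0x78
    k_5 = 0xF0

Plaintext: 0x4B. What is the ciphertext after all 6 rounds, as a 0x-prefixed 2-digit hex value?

s_0 = plaintext = 0x4B
s_1 = Round(s_0, k_0) = 0x8F
s_2 = Round(s_1, k_1) = 0x8F
s_3 = Round(s_2, k_2) = 0x9E
s_4 = Round(s_3, k_3) = 0xBE
s_5 = Round(s_4, k_4) = 0x1A
s_6 = Round(s_5, k_5) = 0xBA

0xBA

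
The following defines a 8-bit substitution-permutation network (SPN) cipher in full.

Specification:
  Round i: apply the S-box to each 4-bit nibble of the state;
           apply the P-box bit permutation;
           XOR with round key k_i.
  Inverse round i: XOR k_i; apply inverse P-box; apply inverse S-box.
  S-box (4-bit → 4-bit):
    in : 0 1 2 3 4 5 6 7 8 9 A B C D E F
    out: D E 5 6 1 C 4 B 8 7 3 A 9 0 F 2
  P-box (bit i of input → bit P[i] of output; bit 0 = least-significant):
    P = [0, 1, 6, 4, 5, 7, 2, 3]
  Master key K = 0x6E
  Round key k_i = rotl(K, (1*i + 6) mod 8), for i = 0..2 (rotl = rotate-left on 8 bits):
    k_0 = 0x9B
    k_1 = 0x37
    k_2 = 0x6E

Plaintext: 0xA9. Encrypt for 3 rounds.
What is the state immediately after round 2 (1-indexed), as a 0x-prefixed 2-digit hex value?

s_0 = plaintext = 0xA9
s_1 = Round(s_0, k_0) = 0x78
s_2 = Round(s_1, k_1) = 0x8F
s_3 = Round(s_2, k_2) = 0x64

0x8F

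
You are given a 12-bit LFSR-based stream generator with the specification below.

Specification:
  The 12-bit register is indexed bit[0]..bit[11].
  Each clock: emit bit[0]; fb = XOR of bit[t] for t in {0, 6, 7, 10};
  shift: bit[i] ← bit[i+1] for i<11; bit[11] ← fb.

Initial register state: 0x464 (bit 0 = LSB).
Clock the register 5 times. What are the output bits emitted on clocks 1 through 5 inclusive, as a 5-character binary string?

00100

reg_0 = 0x464
clock 1: out=0, reg = 0x232
clock 2: out=0, reg = 0x119
clock 3: out=1, reg = 0x88C
clock 4: out=0, reg = 0xC46
clock 5: out=0, reg = 0x623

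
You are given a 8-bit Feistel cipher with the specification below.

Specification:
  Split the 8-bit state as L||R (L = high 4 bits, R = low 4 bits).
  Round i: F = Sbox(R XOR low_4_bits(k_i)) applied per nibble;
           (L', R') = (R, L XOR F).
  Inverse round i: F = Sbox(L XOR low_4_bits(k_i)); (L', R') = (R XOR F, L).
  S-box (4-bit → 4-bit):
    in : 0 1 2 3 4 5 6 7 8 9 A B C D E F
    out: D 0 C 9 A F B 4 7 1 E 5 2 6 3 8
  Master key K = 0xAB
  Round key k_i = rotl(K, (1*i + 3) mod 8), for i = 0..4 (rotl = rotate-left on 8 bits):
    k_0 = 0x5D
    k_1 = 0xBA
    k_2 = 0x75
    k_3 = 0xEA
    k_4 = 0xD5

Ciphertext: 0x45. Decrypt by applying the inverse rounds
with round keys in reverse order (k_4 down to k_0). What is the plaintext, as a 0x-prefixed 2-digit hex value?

0x8F

s_0 = ciphertext = 0x45
s_1 = InvRound(s_0, k_4) = 0x54
s_2 = InvRound(s_1, k_3) = 0xC5
s_3 = InvRound(s_2, k_2) = 0x4C
s_4 = InvRound(s_3, k_1) = 0xF4
s_5 = InvRound(s_4, k_0) = 0x8F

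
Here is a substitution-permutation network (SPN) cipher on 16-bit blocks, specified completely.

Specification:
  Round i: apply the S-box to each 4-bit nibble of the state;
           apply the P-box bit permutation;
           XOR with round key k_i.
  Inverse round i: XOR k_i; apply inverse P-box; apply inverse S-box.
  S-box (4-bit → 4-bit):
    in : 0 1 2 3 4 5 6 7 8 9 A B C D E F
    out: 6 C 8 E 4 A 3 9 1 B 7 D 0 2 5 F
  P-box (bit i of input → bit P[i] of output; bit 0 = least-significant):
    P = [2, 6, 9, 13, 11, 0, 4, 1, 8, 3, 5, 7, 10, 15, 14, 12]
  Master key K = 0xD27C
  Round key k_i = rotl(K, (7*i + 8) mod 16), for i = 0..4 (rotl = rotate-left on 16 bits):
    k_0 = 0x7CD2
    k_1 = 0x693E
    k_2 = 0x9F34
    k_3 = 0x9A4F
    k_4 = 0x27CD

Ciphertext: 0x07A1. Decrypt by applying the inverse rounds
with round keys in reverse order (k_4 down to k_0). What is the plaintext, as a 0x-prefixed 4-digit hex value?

0xFC25

s_0 = ciphertext = 0x07A1
s_1 = InvRound(s_0, k_4) = 0xC0C9
s_2 = InvRound(s_1, k_3) = 0x127E
s_3 = InvRound(s_2, k_2) = 0x667D
s_4 = InvRound(s_3, k_1) = 0x8890
s_5 = InvRound(s_4, k_0) = 0xFC25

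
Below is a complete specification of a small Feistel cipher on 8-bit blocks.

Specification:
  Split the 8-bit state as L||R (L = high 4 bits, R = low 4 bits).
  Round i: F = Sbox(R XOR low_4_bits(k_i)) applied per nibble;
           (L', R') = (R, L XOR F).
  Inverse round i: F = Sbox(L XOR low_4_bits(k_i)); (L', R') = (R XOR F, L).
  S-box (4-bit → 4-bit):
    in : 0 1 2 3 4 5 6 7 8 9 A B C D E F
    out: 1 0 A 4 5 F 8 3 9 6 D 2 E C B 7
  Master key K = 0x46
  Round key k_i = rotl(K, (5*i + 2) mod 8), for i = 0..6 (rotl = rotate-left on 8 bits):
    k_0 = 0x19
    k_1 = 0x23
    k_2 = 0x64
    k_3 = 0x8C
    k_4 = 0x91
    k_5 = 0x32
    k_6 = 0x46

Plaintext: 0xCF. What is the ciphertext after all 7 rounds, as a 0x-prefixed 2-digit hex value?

0x8A

s_0 = plaintext = 0xCF
s_1 = Round(s_0, k_0) = 0xF4
s_2 = Round(s_1, k_1) = 0x4C
s_3 = Round(s_2, k_2) = 0xCD
s_4 = Round(s_3, k_3) = 0xDC
s_5 = Round(s_4, k_4) = 0xC1
s_6 = Round(s_5, k_5) = 0x18
s_7 = Round(s_6, k_6) = 0x8A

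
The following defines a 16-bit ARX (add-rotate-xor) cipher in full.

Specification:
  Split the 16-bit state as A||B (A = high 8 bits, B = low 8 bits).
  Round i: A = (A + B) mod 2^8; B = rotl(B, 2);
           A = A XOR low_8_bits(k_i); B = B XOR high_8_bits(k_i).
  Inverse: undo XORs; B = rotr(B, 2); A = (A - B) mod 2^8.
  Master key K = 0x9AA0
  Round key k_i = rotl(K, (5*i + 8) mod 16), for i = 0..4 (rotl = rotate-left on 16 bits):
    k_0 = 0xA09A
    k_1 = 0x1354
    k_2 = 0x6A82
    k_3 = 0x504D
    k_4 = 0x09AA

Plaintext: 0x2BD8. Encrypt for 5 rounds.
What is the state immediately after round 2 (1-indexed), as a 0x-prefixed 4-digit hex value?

0x081C

s_0 = plaintext = 0x2BD8
s_1 = Round(s_0, k_0) = 0x99C3
s_2 = Round(s_1, k_1) = 0x081C
s_3 = Round(s_2, k_2) = 0xA61A
s_4 = Round(s_3, k_3) = 0x8D38
s_5 = Round(s_4, k_4) = 0x6FE9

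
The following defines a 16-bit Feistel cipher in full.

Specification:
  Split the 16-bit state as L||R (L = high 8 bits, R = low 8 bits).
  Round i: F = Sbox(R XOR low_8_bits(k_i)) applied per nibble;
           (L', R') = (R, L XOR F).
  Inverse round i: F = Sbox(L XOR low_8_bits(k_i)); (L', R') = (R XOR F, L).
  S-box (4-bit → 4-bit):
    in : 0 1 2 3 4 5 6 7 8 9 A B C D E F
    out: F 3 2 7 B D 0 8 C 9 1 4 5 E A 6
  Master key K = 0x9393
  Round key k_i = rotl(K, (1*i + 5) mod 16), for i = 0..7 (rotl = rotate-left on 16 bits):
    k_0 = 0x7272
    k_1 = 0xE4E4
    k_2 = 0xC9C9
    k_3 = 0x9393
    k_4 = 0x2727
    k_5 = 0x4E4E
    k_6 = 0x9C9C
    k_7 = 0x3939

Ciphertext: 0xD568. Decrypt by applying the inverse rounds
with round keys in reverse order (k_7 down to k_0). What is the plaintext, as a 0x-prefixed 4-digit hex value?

0x879A

s_0 = ciphertext = 0xD568
s_1 = InvRound(s_0, k_7) = 0xCDD5
s_2 = InvRound(s_1, k_6) = 0x06CD
s_3 = InvRound(s_2, k_5) = 0x7106
s_4 = InvRound(s_3, k_4) = 0xD671
s_5 = InvRound(s_4, k_3) = 0xCCD6
s_6 = InvRound(s_5, k_2) = 0x2BCC
s_7 = InvRound(s_6, k_1) = 0x9A2B
s_8 = InvRound(s_7, k_0) = 0x879A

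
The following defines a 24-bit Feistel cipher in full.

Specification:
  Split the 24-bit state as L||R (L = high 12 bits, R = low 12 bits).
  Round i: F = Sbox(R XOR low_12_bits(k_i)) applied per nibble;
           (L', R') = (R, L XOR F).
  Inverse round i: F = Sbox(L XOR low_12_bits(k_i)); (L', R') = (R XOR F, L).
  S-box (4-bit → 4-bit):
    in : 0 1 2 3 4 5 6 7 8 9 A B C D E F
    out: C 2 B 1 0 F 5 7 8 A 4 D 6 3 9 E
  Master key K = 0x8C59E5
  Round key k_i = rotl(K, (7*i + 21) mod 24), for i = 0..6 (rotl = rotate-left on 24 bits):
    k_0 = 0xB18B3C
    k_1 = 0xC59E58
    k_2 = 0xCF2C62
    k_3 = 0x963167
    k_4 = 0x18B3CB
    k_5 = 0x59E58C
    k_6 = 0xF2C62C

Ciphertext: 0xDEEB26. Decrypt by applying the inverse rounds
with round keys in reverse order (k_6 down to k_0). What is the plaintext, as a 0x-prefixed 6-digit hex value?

s_0 = ciphertext = 0xDEEB26
s_1 = InvRound(s_0, k_6) = 0x64DDEE
s_2 = InvRound(s_1, k_5) = 0xC8C64D
s_3 = InvRound(s_2, k_4) = 0x84AC8C
s_4 = InvRound(s_3, k_3) = 0x63F84A
s_5 = InvRound(s_4, k_2) = 0xCB963F
s_6 = InvRound(s_5, k_1) = 0xDADCB9
s_7 = InvRound(s_6, k_0) = 0x91BDAD

0x91BDAD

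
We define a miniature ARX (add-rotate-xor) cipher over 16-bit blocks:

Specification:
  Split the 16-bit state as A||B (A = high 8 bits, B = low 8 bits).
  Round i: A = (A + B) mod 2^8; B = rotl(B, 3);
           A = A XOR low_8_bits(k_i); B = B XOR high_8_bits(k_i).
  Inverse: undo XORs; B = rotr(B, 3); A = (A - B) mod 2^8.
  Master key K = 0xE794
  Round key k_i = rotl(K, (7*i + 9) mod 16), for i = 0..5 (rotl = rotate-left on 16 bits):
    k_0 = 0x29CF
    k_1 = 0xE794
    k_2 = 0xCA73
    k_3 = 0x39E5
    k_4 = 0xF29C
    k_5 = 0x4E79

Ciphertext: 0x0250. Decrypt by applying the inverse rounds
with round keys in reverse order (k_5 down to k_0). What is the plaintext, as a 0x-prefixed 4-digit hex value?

0x672E

s_0 = ciphertext = 0x0250
s_1 = InvRound(s_0, k_5) = 0xB8C3
s_2 = InvRound(s_1, k_4) = 0xFE26
s_3 = InvRound(s_2, k_3) = 0x38E3
s_4 = InvRound(s_3, k_2) = 0x2625
s_5 = InvRound(s_4, k_1) = 0x5A58
s_6 = InvRound(s_5, k_0) = 0x672E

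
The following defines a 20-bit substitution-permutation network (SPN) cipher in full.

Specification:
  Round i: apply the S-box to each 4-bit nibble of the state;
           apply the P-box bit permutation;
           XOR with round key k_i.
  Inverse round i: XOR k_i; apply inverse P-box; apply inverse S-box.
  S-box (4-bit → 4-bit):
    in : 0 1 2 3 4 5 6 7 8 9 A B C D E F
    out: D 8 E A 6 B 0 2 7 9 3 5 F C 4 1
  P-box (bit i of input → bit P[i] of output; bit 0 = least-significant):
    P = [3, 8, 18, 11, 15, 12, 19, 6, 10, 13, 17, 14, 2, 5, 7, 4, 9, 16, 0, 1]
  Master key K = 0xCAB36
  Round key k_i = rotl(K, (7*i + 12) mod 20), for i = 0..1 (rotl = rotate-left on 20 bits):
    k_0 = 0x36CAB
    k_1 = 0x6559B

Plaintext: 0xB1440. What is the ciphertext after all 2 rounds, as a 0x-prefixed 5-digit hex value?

s_0 = plaintext = 0xB1440
s_1 = Round(s_0, k_0) = 0xD56B2
s_2 = Round(s_1, k_1) = 0xADCAC

0xADCAC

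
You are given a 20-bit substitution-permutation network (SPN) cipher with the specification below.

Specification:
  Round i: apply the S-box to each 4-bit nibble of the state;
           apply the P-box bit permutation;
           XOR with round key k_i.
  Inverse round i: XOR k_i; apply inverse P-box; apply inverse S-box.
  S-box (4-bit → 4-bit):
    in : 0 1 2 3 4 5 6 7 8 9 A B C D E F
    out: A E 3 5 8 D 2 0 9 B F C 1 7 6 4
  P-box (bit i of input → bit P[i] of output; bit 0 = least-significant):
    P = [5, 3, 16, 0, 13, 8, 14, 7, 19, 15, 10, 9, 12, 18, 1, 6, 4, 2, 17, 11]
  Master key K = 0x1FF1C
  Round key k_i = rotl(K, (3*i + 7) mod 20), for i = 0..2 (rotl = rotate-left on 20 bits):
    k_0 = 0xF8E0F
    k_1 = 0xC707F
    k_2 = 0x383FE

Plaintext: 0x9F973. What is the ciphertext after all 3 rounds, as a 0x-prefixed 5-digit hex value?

0xF4A04

s_0 = plaintext = 0x9F973
s_1 = Round(s_0, k_0) = 0x60439
s_2 = Round(s_1, k_1) = 0x81212
s_3 = Round(s_2, k_2) = 0xF4A04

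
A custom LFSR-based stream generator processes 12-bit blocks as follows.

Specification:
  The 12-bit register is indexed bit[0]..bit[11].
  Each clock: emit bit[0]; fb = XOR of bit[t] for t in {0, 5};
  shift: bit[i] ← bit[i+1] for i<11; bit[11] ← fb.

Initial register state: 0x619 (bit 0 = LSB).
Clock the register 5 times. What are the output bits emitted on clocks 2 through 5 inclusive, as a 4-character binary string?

reg_0 = 0x619
clock 1: out=1, reg = 0xB0C
clock 2: out=0, reg = 0x586
clock 3: out=0, reg = 0x2C3
clock 4: out=1, reg = 0x961
clock 5: out=1, reg = 0x4B0

0011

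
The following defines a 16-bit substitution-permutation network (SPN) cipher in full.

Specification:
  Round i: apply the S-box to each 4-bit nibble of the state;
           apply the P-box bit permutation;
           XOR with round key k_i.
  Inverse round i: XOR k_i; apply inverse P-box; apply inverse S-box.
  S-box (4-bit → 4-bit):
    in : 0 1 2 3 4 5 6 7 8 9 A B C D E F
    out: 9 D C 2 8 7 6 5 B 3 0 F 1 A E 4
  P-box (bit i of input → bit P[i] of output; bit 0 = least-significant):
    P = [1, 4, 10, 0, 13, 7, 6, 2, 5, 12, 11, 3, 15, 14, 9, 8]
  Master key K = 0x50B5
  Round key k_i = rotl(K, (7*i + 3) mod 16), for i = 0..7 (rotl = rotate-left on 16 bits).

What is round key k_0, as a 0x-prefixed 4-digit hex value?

0x85AA

K = 0x50B5
k_0 = rotl(K, (7*0+3) mod 16) = rotl(K, 3) = 0x85AA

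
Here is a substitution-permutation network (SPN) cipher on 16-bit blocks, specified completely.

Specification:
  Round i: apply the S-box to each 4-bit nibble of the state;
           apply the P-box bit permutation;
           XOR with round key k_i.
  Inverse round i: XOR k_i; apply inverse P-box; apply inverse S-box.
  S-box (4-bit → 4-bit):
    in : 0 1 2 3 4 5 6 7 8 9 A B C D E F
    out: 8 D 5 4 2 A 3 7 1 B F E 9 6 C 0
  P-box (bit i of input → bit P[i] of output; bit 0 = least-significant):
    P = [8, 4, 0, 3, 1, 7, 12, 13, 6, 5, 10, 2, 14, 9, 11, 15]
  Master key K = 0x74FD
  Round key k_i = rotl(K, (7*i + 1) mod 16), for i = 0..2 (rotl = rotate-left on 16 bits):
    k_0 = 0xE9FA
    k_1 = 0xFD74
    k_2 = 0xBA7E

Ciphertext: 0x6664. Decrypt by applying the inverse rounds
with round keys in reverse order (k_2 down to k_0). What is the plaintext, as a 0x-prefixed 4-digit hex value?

s_0 = ciphertext = 0x6664
s_1 = InvRound(s_0, k_2) = 0x1325
s_2 = InvRound(s_1, k_1) = 0xA20D
s_3 = InvRound(s_2, k_0) = 0x7967

0x7967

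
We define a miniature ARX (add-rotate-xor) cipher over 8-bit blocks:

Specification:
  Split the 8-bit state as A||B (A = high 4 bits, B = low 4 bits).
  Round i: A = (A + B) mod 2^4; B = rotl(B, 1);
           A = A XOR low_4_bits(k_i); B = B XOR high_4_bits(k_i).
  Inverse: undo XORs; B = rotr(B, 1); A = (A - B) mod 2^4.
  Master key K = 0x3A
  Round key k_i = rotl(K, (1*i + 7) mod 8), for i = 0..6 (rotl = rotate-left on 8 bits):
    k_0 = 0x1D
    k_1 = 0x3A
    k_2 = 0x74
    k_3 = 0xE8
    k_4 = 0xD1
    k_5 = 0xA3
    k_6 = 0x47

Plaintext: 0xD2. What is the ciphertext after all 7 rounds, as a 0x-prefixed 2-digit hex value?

s_0 = plaintext = 0xD2
s_1 = Round(s_0, k_0) = 0x25
s_2 = Round(s_1, k_1) = 0xD9
s_3 = Round(s_2, k_2) = 0x24
s_4 = Round(s_3, k_3) = 0xE6
s_5 = Round(s_4, k_4) = 0x51
s_6 = Round(s_5, k_5) = 0x58
s_7 = Round(s_6, k_6) = 0xA5

0xA5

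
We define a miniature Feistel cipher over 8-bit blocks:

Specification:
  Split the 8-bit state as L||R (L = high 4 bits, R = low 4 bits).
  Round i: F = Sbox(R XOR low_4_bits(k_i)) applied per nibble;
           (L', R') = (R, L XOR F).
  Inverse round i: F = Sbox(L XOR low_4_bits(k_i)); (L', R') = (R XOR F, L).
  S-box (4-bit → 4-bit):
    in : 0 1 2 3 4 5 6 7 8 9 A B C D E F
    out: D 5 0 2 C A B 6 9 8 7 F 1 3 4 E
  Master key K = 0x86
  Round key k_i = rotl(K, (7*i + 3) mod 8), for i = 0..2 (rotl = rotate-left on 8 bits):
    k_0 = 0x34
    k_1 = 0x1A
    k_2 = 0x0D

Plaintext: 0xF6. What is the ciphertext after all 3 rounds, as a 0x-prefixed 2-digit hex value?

0xCA

s_0 = plaintext = 0xF6
s_1 = Round(s_0, k_0) = 0x6F
s_2 = Round(s_1, k_1) = 0xFC
s_3 = Round(s_2, k_2) = 0xCA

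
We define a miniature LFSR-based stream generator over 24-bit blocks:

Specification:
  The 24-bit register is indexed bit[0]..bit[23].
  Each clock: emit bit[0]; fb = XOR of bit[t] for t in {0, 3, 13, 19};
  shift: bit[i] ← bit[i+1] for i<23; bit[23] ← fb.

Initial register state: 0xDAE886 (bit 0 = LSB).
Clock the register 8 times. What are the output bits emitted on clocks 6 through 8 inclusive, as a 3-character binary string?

reg_0 = 0xDAE886
clock 1: out=0, reg = 0x6D7443
clock 2: out=1, reg = 0xB6BA21
clock 3: out=1, reg = 0x5B5D10
clock 4: out=0, reg = 0xADAE88
clock 5: out=0, reg = 0xD6D744
clock 6: out=0, reg = 0x6B6BA2
clock 7: out=0, reg = 0x35B5D1
clock 8: out=1, reg = 0x1ADAE8

001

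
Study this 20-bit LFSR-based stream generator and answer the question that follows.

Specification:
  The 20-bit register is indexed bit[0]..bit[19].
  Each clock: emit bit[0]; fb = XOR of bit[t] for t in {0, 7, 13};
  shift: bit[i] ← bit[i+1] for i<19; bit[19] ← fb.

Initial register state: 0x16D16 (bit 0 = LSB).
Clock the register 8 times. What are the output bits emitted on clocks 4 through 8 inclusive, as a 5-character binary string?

01000

reg_0 = 0x16D16
clock 1: out=0, reg = 0x8B68B
clock 2: out=1, reg = 0xC5B45
clock 3: out=1, reg = 0xE2DA2
clock 4: out=0, reg = 0x716D1
clock 5: out=1, reg = 0x38B68
clock 6: out=0, reg = 0x1C5B4
clock 7: out=0, reg = 0x8E2DA
clock 8: out=0, reg = 0x4716D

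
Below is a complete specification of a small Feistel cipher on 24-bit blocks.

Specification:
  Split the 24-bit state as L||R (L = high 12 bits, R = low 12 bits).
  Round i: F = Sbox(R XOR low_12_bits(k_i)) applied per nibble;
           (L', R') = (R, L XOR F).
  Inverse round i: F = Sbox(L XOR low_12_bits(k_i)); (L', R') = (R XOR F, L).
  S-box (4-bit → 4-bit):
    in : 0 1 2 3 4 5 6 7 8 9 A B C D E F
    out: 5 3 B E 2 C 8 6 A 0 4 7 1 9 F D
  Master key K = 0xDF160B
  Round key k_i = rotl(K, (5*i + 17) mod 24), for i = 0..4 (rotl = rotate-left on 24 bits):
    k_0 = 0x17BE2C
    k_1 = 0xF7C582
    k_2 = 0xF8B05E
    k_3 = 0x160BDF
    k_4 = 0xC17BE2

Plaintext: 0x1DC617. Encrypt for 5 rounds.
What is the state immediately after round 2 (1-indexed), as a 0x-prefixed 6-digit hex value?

0xB3B967

s_0 = plaintext = 0x1DC617
s_1 = Round(s_0, k_0) = 0x617B3B
s_2 = Round(s_1, k_1) = 0xB3B967
s_3 = Round(s_2, k_2) = 0x967BDB
s_4 = Round(s_3, k_3) = 0xBDBC35
s_5 = Round(s_4, k_4) = 0xC35D4D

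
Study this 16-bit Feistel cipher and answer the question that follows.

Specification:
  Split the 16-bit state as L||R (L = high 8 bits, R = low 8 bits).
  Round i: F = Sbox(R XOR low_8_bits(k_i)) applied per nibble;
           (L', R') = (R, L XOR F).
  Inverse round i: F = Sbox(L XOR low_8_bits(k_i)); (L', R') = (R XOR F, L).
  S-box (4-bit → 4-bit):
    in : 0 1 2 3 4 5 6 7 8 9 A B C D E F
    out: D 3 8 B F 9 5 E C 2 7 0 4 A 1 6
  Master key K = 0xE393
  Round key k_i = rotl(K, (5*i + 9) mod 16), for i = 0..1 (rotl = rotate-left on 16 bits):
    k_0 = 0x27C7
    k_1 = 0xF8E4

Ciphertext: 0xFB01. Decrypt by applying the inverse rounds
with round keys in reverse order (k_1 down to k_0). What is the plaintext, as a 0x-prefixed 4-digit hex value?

0x9637

s_0 = ciphertext = 0xFB01
s_1 = InvRound(s_0, k_1) = 0x37FB
s_2 = InvRound(s_1, k_0) = 0x9637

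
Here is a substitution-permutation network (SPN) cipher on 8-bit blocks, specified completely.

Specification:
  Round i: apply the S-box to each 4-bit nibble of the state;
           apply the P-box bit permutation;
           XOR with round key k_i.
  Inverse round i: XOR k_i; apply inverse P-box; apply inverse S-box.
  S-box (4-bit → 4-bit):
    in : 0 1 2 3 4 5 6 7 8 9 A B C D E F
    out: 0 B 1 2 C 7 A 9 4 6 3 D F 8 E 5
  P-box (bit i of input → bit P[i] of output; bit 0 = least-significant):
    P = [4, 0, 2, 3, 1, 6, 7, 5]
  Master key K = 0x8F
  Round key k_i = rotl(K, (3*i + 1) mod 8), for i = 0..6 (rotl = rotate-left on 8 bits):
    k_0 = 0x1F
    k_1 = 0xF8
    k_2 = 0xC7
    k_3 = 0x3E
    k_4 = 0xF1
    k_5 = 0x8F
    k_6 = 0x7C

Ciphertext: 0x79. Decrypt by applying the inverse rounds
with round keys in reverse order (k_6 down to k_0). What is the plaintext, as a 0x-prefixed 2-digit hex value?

0x97

s_0 = ciphertext = 0x79
s_1 = InvRound(s_0, k_6) = 0x09
s_2 = InvRound(s_1, k_5) = 0xF8
s_3 = InvRound(s_2, k_4) = 0x06
s_4 = InvRound(s_3, k_3) = 0xD7
s_5 = InvRound(s_4, k_2) = 0x02
s_6 = InvRound(s_5, k_1) = 0xC7
s_7 = InvRound(s_6, k_0) = 0x97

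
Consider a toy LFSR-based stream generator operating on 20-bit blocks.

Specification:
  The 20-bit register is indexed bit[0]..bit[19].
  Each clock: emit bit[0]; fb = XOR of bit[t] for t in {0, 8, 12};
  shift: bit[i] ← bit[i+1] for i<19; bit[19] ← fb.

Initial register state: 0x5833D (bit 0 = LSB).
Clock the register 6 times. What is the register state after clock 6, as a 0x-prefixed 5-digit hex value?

reg_0 = 0x5833D
clock 1: out=1, reg = 0x2C19E
clock 2: out=0, reg = 0x960CF
clock 3: out=1, reg = 0xCB067
clock 4: out=1, reg = 0x65833
clock 5: out=1, reg = 0x32C19
clock 6: out=1, reg = 0x9960C

0x9960C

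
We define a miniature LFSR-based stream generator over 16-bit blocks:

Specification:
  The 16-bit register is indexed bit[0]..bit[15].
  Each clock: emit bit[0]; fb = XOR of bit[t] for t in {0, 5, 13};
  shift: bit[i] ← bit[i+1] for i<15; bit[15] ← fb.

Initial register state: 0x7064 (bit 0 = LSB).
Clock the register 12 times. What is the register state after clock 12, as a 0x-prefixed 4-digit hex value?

0xDC47

reg_0 = 0x7064
clock 1: out=0, reg = 0x3832
clock 2: out=0, reg = 0x1C19
clock 3: out=1, reg = 0x8E0C
clock 4: out=0, reg = 0x4706
clock 5: out=0, reg = 0x2383
clock 6: out=1, reg = 0x11C1
clock 7: out=1, reg = 0x88E0
clock 8: out=0, reg = 0xC470
clock 9: out=0, reg = 0xE238
clock 10: out=0, reg = 0x711C
clock 11: out=0, reg = 0xB88E
clock 12: out=0, reg = 0xDC47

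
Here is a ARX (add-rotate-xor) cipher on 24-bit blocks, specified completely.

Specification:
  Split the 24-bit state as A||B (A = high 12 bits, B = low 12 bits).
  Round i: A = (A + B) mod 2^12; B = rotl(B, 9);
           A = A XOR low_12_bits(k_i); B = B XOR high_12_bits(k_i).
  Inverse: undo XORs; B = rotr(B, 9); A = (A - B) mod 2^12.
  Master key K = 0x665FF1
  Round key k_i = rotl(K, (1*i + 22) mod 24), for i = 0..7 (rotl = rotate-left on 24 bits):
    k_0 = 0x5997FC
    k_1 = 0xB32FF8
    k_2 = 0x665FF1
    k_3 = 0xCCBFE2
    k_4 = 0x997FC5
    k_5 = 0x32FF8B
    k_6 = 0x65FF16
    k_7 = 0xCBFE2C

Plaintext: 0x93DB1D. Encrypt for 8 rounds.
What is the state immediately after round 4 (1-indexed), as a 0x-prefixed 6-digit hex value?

0xE8ED7C

s_0 = plaintext = 0x93DB1D
s_1 = Round(s_0, k_0) = 0x3A6EFA
s_2 = Round(s_1, k_1) = 0xD58EED
s_3 = Round(s_2, k_2) = 0x3B4DB8
s_4 = Round(s_3, k_3) = 0xE8ED7C
s_5 = Round(s_4, k_4) = 0x3CF038
s_6 = Round(s_5, k_5) = 0xB8C328
s_7 = Round(s_6, k_6) = 0x1A263A
s_8 = Round(s_7, k_7) = 0x9F0878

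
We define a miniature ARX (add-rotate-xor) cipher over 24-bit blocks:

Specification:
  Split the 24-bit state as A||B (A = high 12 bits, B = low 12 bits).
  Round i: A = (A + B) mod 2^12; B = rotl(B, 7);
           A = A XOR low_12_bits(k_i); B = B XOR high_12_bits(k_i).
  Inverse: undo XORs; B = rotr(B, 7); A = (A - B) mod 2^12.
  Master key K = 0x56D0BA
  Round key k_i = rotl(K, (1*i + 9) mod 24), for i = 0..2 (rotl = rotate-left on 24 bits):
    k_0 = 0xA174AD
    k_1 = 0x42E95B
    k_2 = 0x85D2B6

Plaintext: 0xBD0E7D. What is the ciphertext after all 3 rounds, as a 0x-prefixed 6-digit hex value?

s_0 = plaintext = 0xBD0E7D
s_1 = Round(s_0, k_0) = 0xEE04E4
s_2 = Round(s_1, k_1) = 0xA9F609
s_3 = Round(s_2, k_2) = 0x21ECED

0x21ECED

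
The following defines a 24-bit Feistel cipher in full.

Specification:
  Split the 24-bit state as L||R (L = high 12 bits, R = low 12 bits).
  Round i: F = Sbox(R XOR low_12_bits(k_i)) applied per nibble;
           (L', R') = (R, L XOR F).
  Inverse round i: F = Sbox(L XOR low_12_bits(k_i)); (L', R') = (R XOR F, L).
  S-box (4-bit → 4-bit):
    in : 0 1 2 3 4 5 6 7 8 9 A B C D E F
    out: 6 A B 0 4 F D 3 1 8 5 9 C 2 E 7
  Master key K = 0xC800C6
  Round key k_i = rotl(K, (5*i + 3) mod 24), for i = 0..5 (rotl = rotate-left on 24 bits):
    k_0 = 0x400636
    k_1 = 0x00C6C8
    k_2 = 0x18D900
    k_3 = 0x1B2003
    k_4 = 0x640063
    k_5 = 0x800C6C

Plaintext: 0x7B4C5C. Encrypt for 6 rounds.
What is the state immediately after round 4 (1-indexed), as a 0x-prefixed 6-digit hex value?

0x805969

s_0 = plaintext = 0x7B4C5C
s_1 = Round(s_0, k_0) = 0xC5C261
s_2 = Round(s_1, k_1) = 0x261804
s_3 = Round(s_2, k_2) = 0x804805
s_4 = Round(s_3, k_3) = 0x805969
s_5 = Round(s_4, k_4) = 0x969060
s_6 = Round(s_5, k_5) = 0x060505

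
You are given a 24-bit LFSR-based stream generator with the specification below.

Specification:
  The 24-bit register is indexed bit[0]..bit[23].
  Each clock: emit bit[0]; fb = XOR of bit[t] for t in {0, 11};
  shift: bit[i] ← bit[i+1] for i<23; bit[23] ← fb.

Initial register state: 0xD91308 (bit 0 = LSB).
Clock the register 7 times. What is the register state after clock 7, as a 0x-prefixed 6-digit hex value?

0x55B226

reg_0 = 0xD91308
clock 1: out=0, reg = 0x6C8984
clock 2: out=0, reg = 0xB644C2
clock 3: out=0, reg = 0x5B2261
clock 4: out=1, reg = 0xAD9130
clock 5: out=0, reg = 0x56C898
clock 6: out=0, reg = 0xAB644C
clock 7: out=0, reg = 0x55B226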